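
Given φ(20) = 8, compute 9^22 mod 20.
By Euler: 9^{8} ≡ 1 mod 20 since gcd(9, 20) = 1. 22 = 2×8 + 6. So 9^{22} ≡ 9^{6} ≡ 1 mod 20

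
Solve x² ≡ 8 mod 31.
The square roots of 8 mod 31 are 16 and 15. Verify: 16² = 256 ≡ 8 mod 31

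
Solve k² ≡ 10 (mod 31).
The square roots of 10 mod 31 are 14 and 17. Verify: 14² = 196 ≡ 10 (mod 31)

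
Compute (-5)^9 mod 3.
Using Fermat: (-5)^{2} ≡ 1 (mod 3). 9 ≡ 1 (mod 2). So (-5)^{9} ≡ (-5)^{1} ≡ 1 (mod 3)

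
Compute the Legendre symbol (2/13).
(2/13) = 2^{6} mod 13 = -1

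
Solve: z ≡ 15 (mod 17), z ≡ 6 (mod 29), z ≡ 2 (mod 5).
M = 17 × 29 × 5 = 2465. M₁ = 145, y₁ ≡ 2 (mod 17). M₂ = 85, y₂ ≡ 14 (mod 29). M₃ = 493, y₃ ≡ 2 (mod 5). z = 15×145×2 + 6×85×14 + 2×493×2 ≡ 1137 (mod 2465)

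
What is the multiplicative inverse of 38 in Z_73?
Since 73 is prime, by Fermat 38^(-1) ≡ 38^{71} ≡ 25 mod 73. Verify: 38 × 25 = 950 ≡ 1 mod 73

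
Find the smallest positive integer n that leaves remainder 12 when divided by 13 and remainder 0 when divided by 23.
M = 13 × 23 = 299. M₁ = 23, y₁ ≡ 4 (mod 13). M₂ = 13, y₂ ≡ 16 (mod 23). n = 12×23×4 + 0×13×16 ≡ 207 (mod 299)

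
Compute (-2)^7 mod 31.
By repeated squaring mod 31: (-2)^{1}≡29, (-2)^{2}≡4, (-2)^{4}≡16. Then (-2)^{7} = (-2)^{4+2+1} ≡ 16 × 4 × 29 ≡ 27 mod 31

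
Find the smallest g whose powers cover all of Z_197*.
g = 2. Powers: [2, 4, 8, 16, 32, 64, 128, 59, 118, ...] generates all 196 non-zero residues.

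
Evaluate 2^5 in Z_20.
By repeated squaring (mod 20): 2^{1}≡2, 2^{2}≡4, 2^{4}≡16. Then 2^{5} = 2^{4+1} ≡ 16 × 2 ≡ 12 (mod 20)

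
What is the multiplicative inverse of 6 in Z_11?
Since 11 is prime, by Fermat 6^(-1) ≡ 6^{9} ≡ 2 mod 11. Verify: 6 × 2 = 12 ≡ 1 mod 11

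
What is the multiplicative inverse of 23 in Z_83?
Since 83 is prime, by Fermat 23^(-1) ≡ 23^{81} ≡ 65 mod 83. Verify: 23 × 65 = 1495 ≡ 1 mod 83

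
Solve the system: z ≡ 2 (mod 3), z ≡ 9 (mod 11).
M = 3 × 11 = 33. M₁ = 11, y₁ ≡ 2 (mod 3). M₂ = 3, y₂ ≡ 4 (mod 11). z = 2×11×2 + 9×3×4 ≡ 20 (mod 33)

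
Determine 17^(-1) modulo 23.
Since 23 is prime, by Fermat 17^(-1) ≡ 17^{21} ≡ 19 (mod 23). Verify: 17 × 19 = 323 ≡ 1 (mod 23)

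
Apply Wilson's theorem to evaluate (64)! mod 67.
(66)! = (64)! × (65) × (66) ≡ -1 mod 67. So (64)! ≡ -1 × [(66)(65)]^(-1) ≡ 33 mod 67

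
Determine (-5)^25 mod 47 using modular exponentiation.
By repeated squaring mod 47: (-5)^{1}≡42, (-5)^{2}≡25, (-5)^{4}≡14, (-5)^{8}≡8, (-5)^{16}≡17. Then (-5)^{25} = (-5)^{16+8+1} ≡ 17 × 8 × 42 ≡ 25 mod 47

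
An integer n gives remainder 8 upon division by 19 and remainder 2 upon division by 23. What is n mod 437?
M = 19 × 23 = 437. M₁ = 23, y₁ ≡ 5 mod 19. M₂ = 19, y₂ ≡ 17 mod 23. n = 8×23×5 + 2×19×17 ≡ 255 mod 437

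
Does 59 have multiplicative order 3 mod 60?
Powers of 59 mod 60: 59^1≡59, 59^2≡1. Already 59^2≡1, so the order is 2 < 3. No, the actual order is 2.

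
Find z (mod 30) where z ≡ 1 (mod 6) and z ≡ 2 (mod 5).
M = 6 × 5 = 30. M₁ = 5, y₁ ≡ 5 (mod 6). M₂ = 6, y₂ ≡ 1 (mod 5). z = 1×5×5 + 2×6×1 ≡ 7 (mod 30)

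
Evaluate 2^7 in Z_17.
By repeated squaring (mod 17): 2^{1}≡2, 2^{2}≡4, 2^{4}≡16. Then 2^{7} = 2^{4+2+1} ≡ 16 × 4 × 2 ≡ 9 (mod 17)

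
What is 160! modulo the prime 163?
(162)! = (160)! × (161) × (162) ≡ -1 mod 163. So (160)! ≡ -1 × [(162)(161)]^(-1) ≡ 81 mod 163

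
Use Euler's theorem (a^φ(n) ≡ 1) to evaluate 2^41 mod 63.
By Euler: 2^{36} ≡ 1 mod 63 since gcd(2, 63) = 1. 41 = 1×36 + 5. So 2^{41} ≡ 2^{5} ≡ 32 mod 63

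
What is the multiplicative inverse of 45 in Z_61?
Since 61 is prime, by Fermat 45^(-1) ≡ 45^{59} ≡ 19 mod 61. Verify: 45 × 19 = 855 ≡ 1 mod 61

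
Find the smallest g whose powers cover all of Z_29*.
g = 2. For each prime q|28: 2^{14}≡28, 2^{4}≡16, none ≡ 1, so ord_29(2) = 28 and 2 is a primitive root.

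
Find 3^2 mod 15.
3^{2} = 9 ≡ 9 mod 15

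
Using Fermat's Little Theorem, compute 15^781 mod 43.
By Fermat: 15^{42} ≡ 1 (mod 43). 781 ≡ 25 (mod 42). So 15^{781} ≡ 15^{25} ≡ 14 (mod 43)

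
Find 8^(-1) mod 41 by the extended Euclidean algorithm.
Extended GCD: 8(-5) + 41(1) = 1. So 8^(-1) ≡ -5 ≡ 36 mod 41. Verify: 8 × 36 = 288 ≡ 1 mod 41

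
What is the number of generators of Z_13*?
Number of primitive roots mod 13 = φ(p-1) = φ(12) = 4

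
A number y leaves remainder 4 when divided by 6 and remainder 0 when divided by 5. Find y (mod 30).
M = 6 × 5 = 30. M₁ = 5, y₁ ≡ 5 (mod 6). M₂ = 6, y₂ ≡ 1 (mod 5). y = 4×5×5 + 0×6×1 ≡ 10 (mod 30)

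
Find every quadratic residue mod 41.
Quadratic residues modulo 41: {1, 2, 4, 5, 8, 9, 10, 16, 18, 20, 21, 23, 25, 31, 32, 33, 36, 37, 39, 40}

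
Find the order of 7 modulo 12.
Powers of 7 mod 12: 7^1≡7, 7^2≡1. Order = 2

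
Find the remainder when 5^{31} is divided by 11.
By Fermat: 5^{10} ≡ 1 (mod 11). 31 = 3×10 + 1. So 5^{31} ≡ 5^{1} ≡ 5 (mod 11)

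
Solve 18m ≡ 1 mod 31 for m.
Since 31 is prime, by Fermat 18^(-1) ≡ 18^{29} ≡ 19 mod 31. Verify: 18 × 19 = 342 ≡ 1 mod 31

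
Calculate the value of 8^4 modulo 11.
8^{4} = 4096 ≡ 4 (mod 11)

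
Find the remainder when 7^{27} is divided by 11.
By Fermat: 7^{10} ≡ 1 (mod 11). 27 = 2×10 + 7. So 7^{27} ≡ 7^{7} ≡ 6 (mod 11)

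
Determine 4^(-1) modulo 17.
Since 17 is prime, by Fermat 4^(-1) ≡ 4^{15} ≡ 13 (mod 17). Verify: 4 × 13 = 52 ≡ 1 (mod 17)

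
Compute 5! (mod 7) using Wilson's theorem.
(6)! = (5)! × (6) ≡ -1 (mod 7). So (5)! ≡ -1 × (6)^(-1) ≡ (-1)×(-1) = 1 (mod 7)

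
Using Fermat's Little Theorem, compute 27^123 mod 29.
By Fermat: 27^{28} ≡ 1 (mod 29). 123 = 4×28 + 11. So 27^{123} ≡ 27^{11} ≡ 11 (mod 29)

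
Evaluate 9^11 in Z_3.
By repeated squaring (mod 3): 9^{1}≡0, 9^{2}≡0, 9^{4}≡0, 9^{8}≡0. Then 9^{11} = 9^{8+2+1} ≡ 0 × 0 × 0 ≡ 0 (mod 3)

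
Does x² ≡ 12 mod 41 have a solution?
By Euler's criterion: 12^{20} ≡ 40 mod 41. Since this equals -1 (≡ 40), 12 is not a QR.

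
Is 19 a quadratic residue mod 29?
By Euler's criterion: 19^{14} ≡ 28 mod 29. Since this equals -1 (≡ 28), 19 is not a QR.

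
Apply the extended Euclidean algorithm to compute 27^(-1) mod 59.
Extended GCD: 27(-24) + 59(11) = 1. So 27^(-1) ≡ -24 ≡ 35 mod 59. Verify: 27 × 35 = 945 ≡ 1 mod 59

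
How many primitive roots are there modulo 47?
A prime p has φ(p-1) primitive roots; here φ(46) = 22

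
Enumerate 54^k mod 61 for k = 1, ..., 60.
54^1, 54^2, ..., 54^{60} mod 61: [54, 49, 23, 22, 29, 41, 18, 57, 28, 48, 30, 34, 6, 19, 50, 16, 10, 52, 2, 47, 37, 46, 44, 58, 21, 36, 53, 56, 35, 60, 7, 12, 38, 39, 32, 20, 43, 4, 33, 13, 31, 27, 55, 42, 11, 45, 51, 9, 59, 14, 24, 15, 17, 3, 40, 25, 8, 5, 26, 1]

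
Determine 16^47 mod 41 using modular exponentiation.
Using Fermat: 16^{40} ≡ 1 (mod 41). 47 ≡ 7 (mod 40). So 16^{47} ≡ 16^{7} ≡ 10 (mod 41)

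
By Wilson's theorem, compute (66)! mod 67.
By Wilson's theorem, (66)! ≡ -1 ≡ 66 mod 67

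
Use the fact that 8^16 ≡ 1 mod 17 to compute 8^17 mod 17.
By Fermat: 8^{16} ≡ 1 mod 17. So 8^{17} = 8^{16} · 8^{1} ≡ 8^{1} ≡ 8 mod 17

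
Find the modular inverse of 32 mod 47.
Since 47 is prime, by Fermat 32^(-1) ≡ 32^{45} ≡ 25 (mod 47). Verify: 32 × 25 = 800 ≡ 1 (mod 47)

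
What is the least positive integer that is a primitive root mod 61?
g = 2. For each prime q|60: 2^{30}≡60, 2^{20}≡47, 2^{12}≡9, none ≡ 1, so ord_61(2) = 60 and 2 is a primitive root.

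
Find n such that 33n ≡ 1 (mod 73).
Since 73 is prime, by Fermat 33^(-1) ≡ 33^{71} ≡ 31 (mod 73). Verify: 33 × 31 = 1023 ≡ 1 (mod 73)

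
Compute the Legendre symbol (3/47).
(3/47) = 3^{23} mod 47 = 1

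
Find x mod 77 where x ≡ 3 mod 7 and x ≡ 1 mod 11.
M = 7 × 11 = 77. M₁ = 11, y₁ ≡ 2 mod 7. M₂ = 7, y₂ ≡ 8 mod 11. x = 3×11×2 + 1×7×8 ≡ 45 mod 77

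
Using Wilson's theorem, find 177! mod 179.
(178)! = (177)! × (178) ≡ -1 (mod 179). So (177)! ≡ -1 × (178)^(-1) ≡ (-1)×(-1) = 1 (mod 179)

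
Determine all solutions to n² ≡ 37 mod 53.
The square roots of 37 mod 53 are 14 and 39. Verify: 14² = 196 ≡ 37 mod 53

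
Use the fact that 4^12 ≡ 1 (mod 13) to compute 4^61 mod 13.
By Fermat: 4^{12} ≡ 1 (mod 13). 61 = 5×12 + 1. So 4^{61} ≡ 4^{1} ≡ 4 (mod 13)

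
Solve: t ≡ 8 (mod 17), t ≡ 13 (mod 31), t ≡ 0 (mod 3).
M = 17 × 31 × 3 = 1581. M₁ = 93, y₁ ≡ 15 (mod 17). M₂ = 51, y₂ ≡ 14 (mod 31). M₃ = 527, y₃ ≡ 2 (mod 3). t = 8×93×15 + 13×51×14 + 0×527×2 ≡ 1470 (mod 1581)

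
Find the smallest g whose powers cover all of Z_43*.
g = 3. For each prime q|42: 3^{21}≡42, 3^{14}≡36, 3^{6}≡41, none ≡ 1, so ord_43(3) = 42 and 3 is a primitive root.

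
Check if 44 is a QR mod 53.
By Euler's criterion: 44^{26} ≡ 1 (mod 53). Since this equals 1, 44 is a QR.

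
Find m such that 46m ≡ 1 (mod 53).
Since 53 is prime, by Fermat 46^(-1) ≡ 46^{51} ≡ 15 (mod 53). Verify: 46 × 15 = 690 ≡ 1 (mod 53)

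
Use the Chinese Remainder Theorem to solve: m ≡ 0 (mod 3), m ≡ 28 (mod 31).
M = 3 × 31 = 93. M₁ = 31, y₁ ≡ 1 (mod 3). M₂ = 3, y₂ ≡ 21 (mod 31). m = 0×31×1 + 28×3×21 ≡ 90 (mod 93)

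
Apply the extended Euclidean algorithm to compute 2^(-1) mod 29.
Extended GCD: 2(-14) + 29(1) = 1. So 2^(-1) ≡ -14 ≡ 15 mod 29. Verify: 2 × 15 = 30 ≡ 1 mod 29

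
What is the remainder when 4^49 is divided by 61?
By repeated squaring mod 61: 4^{1}≡4, 4^{2}≡16, 4^{4}≡12, 4^{8}≡22, 4^{16}≡57, 4^{32}≡16. Then 4^{49} = 4^{32+16+1} ≡ 16 × 57 × 4 ≡ 49 mod 61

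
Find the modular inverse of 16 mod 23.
Since 23 is prime, by Fermat 16^(-1) ≡ 16^{21} ≡ 13 mod 23. Verify: 16 × 13 = 208 ≡ 1 mod 23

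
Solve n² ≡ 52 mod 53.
The square roots of 52 mod 53 are 23 and 30. Verify: 23² = 529 ≡ 52 mod 53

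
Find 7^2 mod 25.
7^{2} = 49 ≡ 24 mod 25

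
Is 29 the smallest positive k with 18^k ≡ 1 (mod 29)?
Powers of 18 mod 29: 18^1≡18, 18^2≡5, 18^3≡3, 18^4≡25, 18^5≡15, 18^6≡9, 18^7≡17, 18^8≡16, 18^9≡27, 18^10≡22, 18^11≡19, 18^12≡23, 18^13≡8, 18^14≡28, 18^15≡11, 18^16≡24, 18^17≡26, 18^18≡4, 18^19≡14, 18^20≡20, 18^21≡12, 18^22≡13, 18^23≡2, 18^24≡7, 18^25≡10, 18^26≡6, 18^27≡21, 18^28≡1. Already 18^28≡1, so the order is 28 < 29. No, the actual order is 28.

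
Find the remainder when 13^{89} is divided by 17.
By Fermat: 13^{16} ≡ 1 mod 17. 89 = 5×16 + 9. So 13^{89} ≡ 13^{9} ≡ 13 mod 17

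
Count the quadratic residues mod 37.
The squaring map on Z_37* is 2-to-1, so there are (36)/2 = 18 QRs.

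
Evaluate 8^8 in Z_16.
By repeated squaring (mod 16): 8^{1}≡8, 8^{2}≡0, 8^{4}≡0, 8^{8}≡0. So 8^{8} ≡ 0 (mod 16)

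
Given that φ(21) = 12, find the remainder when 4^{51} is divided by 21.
By Euler: 4^{12} ≡ 1 (mod 21) since gcd(4, 21) = 1. 51 = 4×12 + 3. So 4^{51} ≡ 4^{3} ≡ 1 (mod 21)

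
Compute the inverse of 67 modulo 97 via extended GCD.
Extended GCD: 67(42) + 97(-29) = 1. So 67^(-1) ≡ 42 mod 97. Verify: 67 × 42 = 2814 ≡ 1 mod 97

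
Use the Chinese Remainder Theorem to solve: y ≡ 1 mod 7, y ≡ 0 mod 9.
M = 7 × 9 = 63. M₁ = 9, y₁ ≡ 4 mod 7. M₂ = 7, y₂ ≡ 4 mod 9. y = 1×9×4 + 0×7×4 ≡ 36 mod 63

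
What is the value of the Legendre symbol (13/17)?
(13/17) = 13^{8} mod 17 = 1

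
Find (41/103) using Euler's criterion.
(41/103) = 41^{51} mod 103 = 1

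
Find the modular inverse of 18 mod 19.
Since 19 is prime, by Fermat 18^(-1) ≡ 18^{17} ≡ 18 mod 19. Verify: 18 × 18 = 324 ≡ 1 mod 19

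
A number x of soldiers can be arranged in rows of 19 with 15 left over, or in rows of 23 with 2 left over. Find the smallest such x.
M = 19 × 23 = 437. M₁ = 23, y₁ ≡ 5 mod 19. M₂ = 19, y₂ ≡ 17 mod 23. x = 15×23×5 + 2×19×17 ≡ 186 mod 437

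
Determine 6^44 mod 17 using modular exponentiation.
Using Fermat: 6^{16} ≡ 1 (mod 17). 44 ≡ 12 (mod 16). So 6^{44} ≡ 6^{12} ≡ 13 (mod 17)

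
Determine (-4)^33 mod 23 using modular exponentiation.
Using Fermat: (-4)^{22} ≡ 1 mod 23. 33 ≡ 11 mod 22. So (-4)^{33} ≡ (-4)^{11} ≡ 22 mod 23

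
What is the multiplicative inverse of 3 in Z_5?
Since 5 is prime, by Fermat 3^(-1) ≡ 3^{3} ≡ 2 (mod 5). Verify: 3 × 2 = 6 ≡ 1 (mod 5)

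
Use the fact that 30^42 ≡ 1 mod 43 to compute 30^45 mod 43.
By Fermat: 30^{42} ≡ 1 mod 43. So 30^{45} = 30^{42} · 30^{3} ≡ 30^{3} ≡ 39 mod 43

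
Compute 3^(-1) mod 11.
Since 11 is prime, by Fermat 3^(-1) ≡ 3^{9} ≡ 4 mod 11. Verify: 3 × 4 = 12 ≡ 1 mod 11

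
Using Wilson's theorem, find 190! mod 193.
(192)! = (190)! × (191) × (192) ≡ -1 (mod 193). So (190)! ≡ -1 × [(192)(191)]^(-1) ≡ 96 (mod 193)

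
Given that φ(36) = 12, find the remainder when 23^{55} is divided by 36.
By Euler: 23^{12} ≡ 1 mod 36 since gcd(23, 36) = 1. 55 = 4×12 + 7. So 23^{55} ≡ 23^{7} ≡ 23 mod 36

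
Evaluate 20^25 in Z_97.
By repeated squaring mod 97: 20^{1}≡20, 20^{2}≡12, 20^{4}≡47, 20^{8}≡75, 20^{16}≡96. Then 20^{25} = 20^{16+8+1} ≡ 96 × 75 × 20 ≡ 52 mod 97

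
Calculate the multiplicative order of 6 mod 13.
Powers of 6 mod 13: 6^1≡6, 6^2≡10, 6^3≡8, 6^4≡9, 6^5≡2, 6^6≡12, 6^7≡7, 6^8≡3, 6^9≡5, 6^10≡4, 6^11≡11, 6^12≡1. Order = 12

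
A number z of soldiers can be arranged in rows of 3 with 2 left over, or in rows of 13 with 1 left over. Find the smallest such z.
M = 3 × 13 = 39. M₁ = 13, y₁ ≡ 1 (mod 3). M₂ = 3, y₂ ≡ 9 (mod 13). z = 2×13×1 + 1×3×9 ≡ 14 (mod 39)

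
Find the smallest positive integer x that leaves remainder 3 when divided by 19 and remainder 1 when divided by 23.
M = 19 × 23 = 437. M₁ = 23, y₁ ≡ 5 mod 19. M₂ = 19, y₂ ≡ 17 mod 23. x = 3×23×5 + 1×19×17 ≡ 231 mod 437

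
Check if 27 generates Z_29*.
ord_29(27) divides 28. For each prime q|28: 27^{14}≡28, 27^{4}≡16, none ≡ 1. So 27 has order 28 and is a primitive root mod 29.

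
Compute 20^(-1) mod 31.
Since 31 is prime, by Fermat 20^(-1) ≡ 20^{29} ≡ 14 mod 31. Verify: 20 × 14 = 280 ≡ 1 mod 31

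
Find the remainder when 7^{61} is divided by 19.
By Fermat: 7^{18} ≡ 1 (mod 19). 61 = 3×18 + 7. So 7^{61} ≡ 7^{7} ≡ 7 (mod 19)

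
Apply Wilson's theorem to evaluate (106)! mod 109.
(108)! = (106)! × (107) × (108) ≡ -1 (mod 109). So (106)! ≡ -1 × [(108)(107)]^(-1) ≡ 54 (mod 109)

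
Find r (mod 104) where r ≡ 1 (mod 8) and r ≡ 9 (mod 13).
M = 8 × 13 = 104. M₁ = 13, y₁ ≡ 5 (mod 8). M₂ = 8, y₂ ≡ 5 (mod 13). r = 1×13×5 + 9×8×5 ≡ 9 (mod 104)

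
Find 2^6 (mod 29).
By repeated squaring (mod 29): 2^{1}≡2, 2^{2}≡4, 2^{4}≡16. Then 2^{6} = 2^{4+2} ≡ 16 × 4 ≡ 6 (mod 29)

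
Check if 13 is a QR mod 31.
By Euler's criterion: 13^{15} ≡ 30 (mod 31). Since this equals -1 (≡ 30), 13 is not a QR.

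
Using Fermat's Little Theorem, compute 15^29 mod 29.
By Fermat: 15^{28} ≡ 1 (mod 29). So 15^{29} = 15^{28} · 15^{1} ≡ 15^{1} ≡ 15 (mod 29)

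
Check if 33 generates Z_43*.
ord_43(33) divides 42. For each prime q|42: 33^{21}≡42, 33^{14}≡36, 33^{6}≡35, none ≡ 1. So 33 has order 42 and is a primitive root mod 43.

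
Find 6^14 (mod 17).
By repeated squaring (mod 17): 6^{1}≡6, 6^{2}≡2, 6^{4}≡4, 6^{8}≡16. Then 6^{14} = 6^{8+4+2} ≡ 16 × 4 × 2 ≡ 9 (mod 17)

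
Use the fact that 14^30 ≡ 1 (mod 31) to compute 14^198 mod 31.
By Fermat: 14^{30} ≡ 1 (mod 31). 198 ≡ 18 (mod 30). So 14^{198} ≡ 14^{18} ≡ 16 (mod 31)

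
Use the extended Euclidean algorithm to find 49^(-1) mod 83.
Extended GCD: 49(-22) + 83(13) = 1. So 49^(-1) ≡ -22 ≡ 61 (mod 83). Verify: 49 × 61 = 2989 ≡ 1 (mod 83)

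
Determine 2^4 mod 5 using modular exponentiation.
2^{4} = 16 ≡ 1 mod 5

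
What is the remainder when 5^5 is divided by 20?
By repeated squaring mod 20: 5^{1}≡5, 5^{2}≡5, 5^{4}≡5. Then 5^{5} = 5^{4+1} ≡ 5 × 5 ≡ 5 mod 20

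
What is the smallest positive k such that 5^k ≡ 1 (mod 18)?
Powers of 5 mod 18: 5^1≡5, 5^2≡7, 5^3≡17, 5^4≡13, 5^5≡11, 5^6≡1. So the order of 5 is 6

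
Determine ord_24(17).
Powers of 17 mod 24: 17^1≡17, 17^2≡1. Order = 2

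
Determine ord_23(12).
Powers of 12 mod 23: 12^1≡12, 12^2≡6, 12^3≡3, 12^4≡13, 12^5≡18, 12^6≡9, 12^7≡16, 12^8≡8, 12^9≡4, 12^10≡2, 12^11≡1. Order = 11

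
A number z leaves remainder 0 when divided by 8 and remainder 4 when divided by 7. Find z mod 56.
M = 8 × 7 = 56. M₁ = 7, y₁ ≡ 7 mod 8. M₂ = 8, y₂ ≡ 1 mod 7. z = 0×7×7 + 4×8×1 ≡ 32 mod 56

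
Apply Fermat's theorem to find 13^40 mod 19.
By Fermat: 13^{18} ≡ 1 mod 19. 40 = 2×18 + 4. So 13^{40} ≡ 13^{4} ≡ 4 mod 19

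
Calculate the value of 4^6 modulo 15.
By repeated squaring (mod 15): 4^{1}≡4, 4^{2}≡1, 4^{4}≡1. Then 4^{6} = 4^{4+2} ≡ 1 × 1 ≡ 1 (mod 15)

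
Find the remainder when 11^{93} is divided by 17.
By Fermat: 11^{16} ≡ 1 (mod 17). 93 = 5×16 + 13. So 11^{93} ≡ 11^{13} ≡ 7 (mod 17)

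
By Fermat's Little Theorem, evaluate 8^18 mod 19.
By Fermat's Little Theorem, 8^{18} ≡ 1 (mod 19) since 19 is prime and gcd(8, 19) = 1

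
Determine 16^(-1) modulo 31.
Since 31 is prime, by Fermat 16^(-1) ≡ 16^{29} ≡ 2 mod 31. Verify: 16 × 2 = 32 ≡ 1 mod 31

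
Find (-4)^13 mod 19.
By repeated squaring mod 19: (-4)^{1}≡15, (-4)^{2}≡16, (-4)^{4}≡9, (-4)^{8}≡5. Then (-4)^{13} = (-4)^{8+4+1} ≡ 5 × 9 × 15 ≡ 10 mod 19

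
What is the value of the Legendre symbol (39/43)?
(39/43) = 39^{21} mod 43 = -1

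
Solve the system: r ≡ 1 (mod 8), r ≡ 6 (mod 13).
M = 8 × 13 = 104. M₁ = 13, y₁ ≡ 5 (mod 8). M₂ = 8, y₂ ≡ 5 (mod 13). r = 1×13×5 + 6×8×5 ≡ 97 (mod 104)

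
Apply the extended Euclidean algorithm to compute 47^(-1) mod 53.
Extended GCD: 47(-9) + 53(8) = 1. So 47^(-1) ≡ -9 ≡ 44 mod 53. Verify: 47 × 44 = 2068 ≡ 1 mod 53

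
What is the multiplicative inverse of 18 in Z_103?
Since 103 is prime, by Fermat 18^(-1) ≡ 18^{101} ≡ 63 mod 103. Verify: 18 × 63 = 1134 ≡ 1 mod 103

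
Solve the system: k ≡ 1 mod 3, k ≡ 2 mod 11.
M = 3 × 11 = 33. M₁ = 11, y₁ ≡ 2 mod 3. M₂ = 3, y₂ ≡ 4 mod 11. k = 1×11×2 + 2×3×4 ≡ 13 mod 33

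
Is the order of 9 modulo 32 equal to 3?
Powers of 9 mod 32: 9^1≡9, 9^2≡17, 9^3≡25, 9^4≡1. 9^3≡25≢1, so ord ≠ 3. No, the actual order is 4.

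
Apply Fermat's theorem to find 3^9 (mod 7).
By Fermat: 3^{6} ≡ 1 (mod 7). So 3^{9} = 3^{6} · 3^{3} ≡ 3^{3} ≡ 6 (mod 7)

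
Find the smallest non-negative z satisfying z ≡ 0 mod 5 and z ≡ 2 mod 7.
M = 5 × 7 = 35. M₁ = 7, y₁ ≡ 3 mod 5. M₂ = 5, y₂ ≡ 3 mod 7. z = 0×7×3 + 2×5×3 ≡ 30 mod 35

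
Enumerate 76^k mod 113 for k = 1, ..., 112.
76^1, 76^2, ..., 76^{112} mod 113: [76, 13, 84, 56, 75, 50, 71, 85, 19, 88, 21, 14, 47, 69, 46, 106, 33, 22, 90, 60, 40, 102, 68, 83, 93, 62, 79, 15, 10, 82, 17, 49, 108, 72, 48, 32, 59, 77, 89, 97, 27, 18, 12, 8, 43, 104, 107, 109, 35, 61, 3, 2, 39, 26, 55, 112, 37, 100, 29, 57, 38, 63, 42, 28, 94, 25, 92, 99, 66, 44, 67, 7, 80, 91, 23, 53, 73, 11, 45, 30, 20, 51, 34, 98, 103, 31, 96, 64, 5, 41, 65, 81, 54, 36, 24, 16, 86, 95, 101, 105, 70, 9, 6, 4, 78, 52, 110, 111, 74, 87, 58, 1]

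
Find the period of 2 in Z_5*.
Powers of 2 mod 5: 2^1≡2, 2^2≡4, 2^3≡3, 2^4≡1. Order = 4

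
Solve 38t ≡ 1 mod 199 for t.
Since 199 is prime, by Fermat 38^(-1) ≡ 38^{197} ≡ 110 mod 199. Verify: 38 × 110 = 4180 ≡ 1 mod 199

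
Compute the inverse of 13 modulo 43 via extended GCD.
Extended GCD: 13(10) + 43(-3) = 1. So 13^(-1) ≡ 10 (mod 43). Verify: 13 × 10 = 130 ≡ 1 (mod 43)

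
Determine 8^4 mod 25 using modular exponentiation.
8^{4} = 4096 ≡ 21 (mod 25)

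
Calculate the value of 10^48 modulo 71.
By repeated squaring (mod 71): 10^{1}≡10, 10^{2}≡29, 10^{4}≡60, 10^{8}≡50, 10^{16}≡15, 10^{32}≡12. Then 10^{48} = 10^{32+16} ≡ 12 × 15 ≡ 38 (mod 71)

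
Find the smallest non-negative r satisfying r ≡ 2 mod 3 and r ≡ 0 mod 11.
M = 3 × 11 = 33. M₁ = 11, y₁ ≡ 2 mod 3. M₂ = 3, y₂ ≡ 4 mod 11. r = 2×11×2 + 0×3×4 ≡ 11 mod 33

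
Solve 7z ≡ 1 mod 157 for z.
Since 157 is prime, by Fermat 7^(-1) ≡ 7^{155} ≡ 45 mod 157. Verify: 7 × 45 = 315 ≡ 1 mod 157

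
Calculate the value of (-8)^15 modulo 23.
By repeated squaring (mod 23): (-8)^{1}≡15, (-8)^{2}≡18, (-8)^{4}≡2, (-8)^{8}≡4. Then (-8)^{15} = (-8)^{8+4+2+1} ≡ 4 × 2 × 18 × 15 ≡ 21 (mod 23)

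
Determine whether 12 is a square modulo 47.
By Euler's criterion: 12^{23} ≡ 1 mod 47. Since this equals 1, 12 is a QR.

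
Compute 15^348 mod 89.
Using Fermat: 15^{88} ≡ 1 (mod 89). 348 ≡ 84 (mod 88). So 15^{348} ≡ 15^{84} ≡ 50 (mod 89)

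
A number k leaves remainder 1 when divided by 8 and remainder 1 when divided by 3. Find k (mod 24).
M = 8 × 3 = 24. M₁ = 3, y₁ ≡ 3 (mod 8). M₂ = 8, y₂ ≡ 2 (mod 3). k = 1×3×3 + 1×8×2 ≡ 1 (mod 24)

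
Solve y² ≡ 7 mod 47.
The square roots of 7 mod 47 are 17 and 30. Verify: 17² = 289 ≡ 7 mod 47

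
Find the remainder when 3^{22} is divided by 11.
By Fermat: 3^{10} ≡ 1 (mod 11). 22 = 2×10 + 2. So 3^{22} ≡ 3^{2} ≡ 9 (mod 11)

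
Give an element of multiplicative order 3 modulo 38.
7 has order 3 mod 38 since 7^{3} ≡ 1 (mod 38) and no smaller power works.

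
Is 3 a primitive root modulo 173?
ord_173(3) divides 172. For each prime q|172: 3^{86}≡172, 3^{4}≡81, none ≡ 1. So 3 has order 172 and is a primitive root mod 173.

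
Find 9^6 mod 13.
By repeated squaring mod 13: 9^{1}≡9, 9^{2}≡3, 9^{4}≡9. Then 9^{6} = 9^{4+2} ≡ 9 × 3 ≡ 1 mod 13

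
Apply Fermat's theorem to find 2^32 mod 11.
By Fermat: 2^{10} ≡ 1 mod 11. 32 = 3×10 + 2. So 2^{32} ≡ 2^{2} ≡ 4 mod 11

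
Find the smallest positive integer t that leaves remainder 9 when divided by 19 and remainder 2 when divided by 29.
M = 19 × 29 = 551. M₁ = 29, y₁ ≡ 2 (mod 19). M₂ = 19, y₂ ≡ 26 (mod 29). t = 9×29×2 + 2×19×26 ≡ 408 (mod 551)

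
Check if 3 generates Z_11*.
3^{5} ≡ 1 mod 11 and 5 < 10, so ord_11(3) = 5 ≠ 10 and 3 is not a primitive root.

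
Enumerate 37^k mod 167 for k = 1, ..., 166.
37^1, 37^2, ..., 37^{166} mod 167: [37, 33, 52, 87, 46, 32, 15, 54, 161, 112, 136, 22, 146, 58, 142, 77, 10, 36, 163, 19, 35, 126, 153, 150, 39, 107, 118, 24, 53, 124, 79, 84, 102, 100, 26, 127, 23, 16, 91, 27, 164, 56, 68, 11, 73, 29, 71, 122, 5, 18, 165, 93, 101, 63, 160, 75, 103, 137, 59, 12, 110, 62, 123, 42, 51, 50, 13, 147, 95, 8, 129, 97, 82, 28, 34, 89, 120, 98, 119, 61, 86, 9, 166, 130, 134, 115, 80, 121, 135, 152, 113, 6, 55, 31, 145, 21, 109, 25, 90, 157, 131, 4, 148, 132, 41, 14, 17, 128, 60, 49, 143, 114, 43, 88, 83, 65, 67, 141, 40, 144, 151, 76, 140, 3, 111, 99, 156, 94, 138, 96, 45, 162, 149, 2, 74, 66, 104, 7, 92, 64, 30, 108, 155, 57, 105, 44, 125, 116, 117, 154, 20, 72, 159, 38, 70, 85, 139, 133, 78, 47, 69, 48, 106, 81, 158, 1]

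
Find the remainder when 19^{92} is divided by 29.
By Fermat: 19^{28} ≡ 1 (mod 29). 92 = 3×28 + 8. So 19^{92} ≡ 19^{8} ≡ 25 (mod 29)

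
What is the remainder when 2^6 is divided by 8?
By repeated squaring mod 8: 2^{1}≡2, 2^{2}≡4, 2^{4}≡0. Then 2^{6} = 2^{4+2} ≡ 0 × 4 ≡ 0 mod 8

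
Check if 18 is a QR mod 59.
By Euler's criterion: 18^{29} ≡ 58 (mod 59). Since this equals -1 (≡ 58), 18 is not a QR.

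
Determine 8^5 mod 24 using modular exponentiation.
By repeated squaring mod 24: 8^{1}≡8, 8^{2}≡16, 8^{4}≡16. Then 8^{5} = 8^{4+1} ≡ 16 × 8 ≡ 8 mod 24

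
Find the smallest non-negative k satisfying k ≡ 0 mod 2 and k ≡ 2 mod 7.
M = 2 × 7 = 14. M₁ = 7, y₁ ≡ 1 mod 2. M₂ = 2, y₂ ≡ 4 mod 7. k = 0×7×1 + 2×2×4 ≡ 2 mod 14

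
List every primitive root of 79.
There are φ(78) = 24 primitive roots mod 79: {3, 6, 7, 28, 29, 30, 34, 35, 37, 39, 43, 47, 48, 53, 54, 59, 60, 63, 66, 68, 70, 74, 75, 77}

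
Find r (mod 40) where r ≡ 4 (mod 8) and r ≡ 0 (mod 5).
M = 8 × 5 = 40. M₁ = 5, y₁ ≡ 5 (mod 8). M₂ = 8, y₂ ≡ 2 (mod 5). r = 4×5×5 + 0×8×2 ≡ 20 (mod 40)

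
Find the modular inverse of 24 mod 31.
Since 31 is prime, by Fermat 24^(-1) ≡ 24^{29} ≡ 22 mod 31. Verify: 24 × 22 = 528 ≡ 1 mod 31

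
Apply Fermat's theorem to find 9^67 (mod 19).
By Fermat: 9^{18} ≡ 1 (mod 19). 67 = 3×18 + 13. So 9^{67} ≡ 9^{13} ≡ 6 (mod 19)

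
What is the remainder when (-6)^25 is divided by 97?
By repeated squaring mod 97: (-6)^{1}≡91, (-6)^{2}≡36, (-6)^{4}≡35, (-6)^{8}≡61, (-6)^{16}≡35. Then (-6)^{25} = (-6)^{16+8+1} ≡ 35 × 61 × 91 ≡ 91 mod 97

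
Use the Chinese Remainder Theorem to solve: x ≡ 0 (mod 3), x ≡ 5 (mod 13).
M = 3 × 13 = 39. M₁ = 13, y₁ ≡ 1 (mod 3). M₂ = 3, y₂ ≡ 9 (mod 13). x = 0×13×1 + 5×3×9 ≡ 18 (mod 39)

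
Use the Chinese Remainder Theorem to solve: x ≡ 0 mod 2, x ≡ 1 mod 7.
M = 2 × 7 = 14. M₁ = 7, y₁ ≡ 1 mod 2. M₂ = 2, y₂ ≡ 4 mod 7. x = 0×7×1 + 1×2×4 ≡ 8 mod 14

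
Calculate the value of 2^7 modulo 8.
By repeated squaring (mod 8): 2^{1}≡2, 2^{2}≡4, 2^{4}≡0. Then 2^{7} = 2^{4+2+1} ≡ 0 × 4 × 2 ≡ 0 (mod 8)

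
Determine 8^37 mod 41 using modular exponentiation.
By repeated squaring (mod 41): 8^{1}≡8, 8^{2}≡23, 8^{4}≡37, 8^{8}≡16, 8^{16}≡10, 8^{32}≡18. Then 8^{37} = 8^{32+4+1} ≡ 18 × 37 × 8 ≡ 39 (mod 41)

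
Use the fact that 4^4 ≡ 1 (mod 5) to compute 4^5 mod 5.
By Fermat: 4^{4} ≡ 1 (mod 5). So 4^{5} = 4^{4} · 4^{1} ≡ 4^{1} ≡ 4 (mod 5)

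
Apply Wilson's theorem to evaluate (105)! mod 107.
(106)! = (105)! × (106) ≡ -1 mod 107. So (105)! ≡ -1 × (106)^(-1) ≡ (-1)×(-1) = 1 mod 107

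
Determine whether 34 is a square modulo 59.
By Euler's criterion: 34^{29} ≡ 58 (mod 59). Since this equals -1 (≡ 58), 34 is not a QR.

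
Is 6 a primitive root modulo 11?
ord_11(6) divides 10. For each prime q|10: 6^{5}≡10, 6^{2}≡3, none ≡ 1. So 6 has order 10 and is a primitive root mod 11.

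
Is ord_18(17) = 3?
Powers of 17 mod 18: 17^1≡17, 17^2≡1. Already 17^2≡1, so the order is 2 < 3. No, the actual order is 2.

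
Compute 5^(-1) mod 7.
Since 7 is prime, by Fermat 5^(-1) ≡ 5^{5} ≡ 3 mod 7. Verify: 5 × 3 = 15 ≡ 1 mod 7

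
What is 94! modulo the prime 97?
(96)! = (94)! × (95) × (96) ≡ -1 (mod 97). So (94)! ≡ -1 × [(96)(95)]^(-1) ≡ 48 (mod 97)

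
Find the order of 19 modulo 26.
Powers of 19 mod 26: 19^1≡19, 19^2≡23, 19^3≡21, 19^4≡9, 19^5≡15, 19^6≡25, 19^7≡7, 19^8≡3, 19^9≡5, 19^10≡17, 19^11≡11, 19^12≡1. So the order of 19 is 12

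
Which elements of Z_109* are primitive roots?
There are φ(108) = 36 primitive roots mod 109: {6, 10, 11, 13, 14, 18, 24, 30, 37, 39, 40, 42, 44, 47, 50, 51, 52, 53, 56, 57, 58, 59, 62, 65, 67, 69, 70, 72, 79, 85, 91, 95, 96, 98, 99, 103}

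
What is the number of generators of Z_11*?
Number of primitive roots mod 11 = φ(p-1) = φ(10) = 4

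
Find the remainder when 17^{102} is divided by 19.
By Fermat: 17^{18} ≡ 1 (mod 19). 102 = 5×18 + 12. So 17^{102} ≡ 17^{12} ≡ 11 (mod 19)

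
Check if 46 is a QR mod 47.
By Euler's criterion: 46^{23} ≡ 46 mod 47. Since this equals -1 (≡ 46), 46 is not a QR.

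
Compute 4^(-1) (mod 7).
Since 7 is prime, by Fermat 4^(-1) ≡ 4^{5} ≡ 2 (mod 7). Verify: 4 × 2 = 8 ≡ 1 (mod 7)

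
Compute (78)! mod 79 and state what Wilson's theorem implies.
(78)! mod 79 = 78. Since this equals -1 mod 79, Wilson confirms 79 is prime.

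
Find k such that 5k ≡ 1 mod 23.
Since 23 is prime, by Fermat 5^(-1) ≡ 5^{21} ≡ 14 mod 23. Verify: 5 × 14 = 70 ≡ 1 mod 23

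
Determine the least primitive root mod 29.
g = 2. Powers: [2, 4, 8, 16, 3, 6, 12, ...] generates all 28 non-zero residues.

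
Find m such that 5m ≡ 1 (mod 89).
Since 89 is prime, by Fermat 5^(-1) ≡ 5^{87} ≡ 18 (mod 89). Verify: 5 × 18 = 90 ≡ 1 (mod 89)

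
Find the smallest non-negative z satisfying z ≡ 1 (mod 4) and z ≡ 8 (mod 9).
M = 4 × 9 = 36. M₁ = 9, y₁ ≡ 1 (mod 4). M₂ = 4, y₂ ≡ 7 (mod 9). z = 1×9×1 + 8×4×7 ≡ 17 (mod 36)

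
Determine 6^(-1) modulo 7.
Since 7 is prime, by Fermat 6^(-1) ≡ 6^{5} ≡ 6 mod 7. Verify: 6 × 6 = 36 ≡ 1 mod 7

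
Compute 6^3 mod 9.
6^{3} = 216 ≡ 0 (mod 9)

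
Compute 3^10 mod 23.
By repeated squaring mod 23: 3^{1}≡3, 3^{2}≡9, 3^{4}≡12, 3^{8}≡6. Then 3^{10} = 3^{8+2} ≡ 6 × 9 ≡ 8 mod 23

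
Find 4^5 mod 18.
By repeated squaring mod 18: 4^{1}≡4, 4^{2}≡16, 4^{4}≡4. Then 4^{5} = 4^{4+1} ≡ 4 × 4 ≡ 16 mod 18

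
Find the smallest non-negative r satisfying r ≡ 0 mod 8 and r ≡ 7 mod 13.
M = 8 × 13 = 104. M₁ = 13, y₁ ≡ 5 mod 8. M₂ = 8, y₂ ≡ 5 mod 13. r = 0×13×5 + 7×8×5 ≡ 72 mod 104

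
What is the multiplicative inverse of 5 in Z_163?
Since 163 is prime, by Fermat 5^(-1) ≡ 5^{161} ≡ 98 mod 163. Verify: 5 × 98 = 490 ≡ 1 mod 163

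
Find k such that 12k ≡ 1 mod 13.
Since 13 is prime, by Fermat 12^(-1) ≡ 12^{11} ≡ 12 mod 13. Verify: 12 × 12 = 144 ≡ 1 mod 13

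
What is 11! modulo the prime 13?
(12)! = (11)! × (12) ≡ -1 (mod 13). So (11)! ≡ -1 × (12)^(-1) ≡ (-1)×(-1) = 1 (mod 13)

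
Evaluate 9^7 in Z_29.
By repeated squaring mod 29: 9^{1}≡9, 9^{2}≡23, 9^{4}≡7. Then 9^{7} = 9^{4+2+1} ≡ 7 × 23 × 9 ≡ 28 mod 29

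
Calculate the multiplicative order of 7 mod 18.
Powers of 7 mod 18: 7^1≡7, 7^2≡13, 7^3≡1. ord_18(7) = 3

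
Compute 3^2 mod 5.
3^{2} = 9 ≡ 4 mod 5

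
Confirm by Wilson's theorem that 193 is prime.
(192)! mod 193 = 192. Since this equals -1 (mod 193), Wilson confirms 193 is prime.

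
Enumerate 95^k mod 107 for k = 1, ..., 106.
95^1, 95^2, ..., 95^{106} mod 107: [95, 37, 91, 85, 50, 42, 31, 56, 77, 39, 67, 52, 18, 105, 24, 33, 32, 44, 7, 23, 45, 102, 60, 29, 80, 3, 71, 4, 59, 41, 43, 19, 93, 61, 17, 10, 94, 49, 54, 101, 72, 99, 96, 25, 21, 69, 28, 92, 73, 87, 26, 9, 106, 12, 70, 16, 22, 57, 65, 76, 51, 30, 68, 40, 55, 89, 2, 83, 74, 75, 63, 100, 84, 62, 5, 47, 78, 27, 104, 36, 103, 48, 66, 64, 88, 14, 46, 90, 97, 13, 58, 53, 6, 35, 8, 11, 82, 86, 38, 79, 15, 34, 20, 81, 98, 1]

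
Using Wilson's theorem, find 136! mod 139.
(138)! = (136)! × (137) × (138) ≡ -1 mod 139. So (136)! ≡ -1 × [(138)(137)]^(-1) ≡ 69 mod 139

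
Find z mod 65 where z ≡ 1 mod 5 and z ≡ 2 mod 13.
M = 5 × 13 = 65. M₁ = 13, y₁ ≡ 2 mod 5. M₂ = 5, y₂ ≡ 8 mod 13. z = 1×13×2 + 2×5×8 ≡ 41 mod 65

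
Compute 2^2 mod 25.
2^{2} = 4 ≡ 4 (mod 25)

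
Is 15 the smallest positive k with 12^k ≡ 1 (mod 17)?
Powers of 12 mod 17: 12^1≡12, 12^2≡8, 12^3≡11, 12^4≡13, 12^5≡3, 12^6≡2, 12^7≡7, 12^8≡16, 12^9≡5, 12^10≡9, 12^11≡6, 12^12≡4, 12^13≡14, 12^14≡15, 12^15≡10, 12^16≡1. 12^15≡10≢1, so ord ≠ 15. No, the actual order is 16.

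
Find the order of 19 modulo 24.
Powers of 19 mod 24: 19^1≡19, 19^2≡1. So the order of 19 is 2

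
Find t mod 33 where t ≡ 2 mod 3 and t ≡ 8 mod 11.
M = 3 × 11 = 33. M₁ = 11, y₁ ≡ 2 mod 3. M₂ = 3, y₂ ≡ 4 mod 11. t = 2×11×2 + 8×3×4 ≡ 8 mod 33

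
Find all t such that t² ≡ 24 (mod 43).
The square roots of 24 mod 43 are 14 and 29. Verify: 14² = 196 ≡ 24 (mod 43)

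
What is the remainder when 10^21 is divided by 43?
By repeated squaring (mod 43): 10^{1}≡10, 10^{2}≡14, 10^{4}≡24, 10^{8}≡17, 10^{16}≡31. Then 10^{21} = 10^{16+4+1} ≡ 31 × 24 × 10 ≡ 1 (mod 43)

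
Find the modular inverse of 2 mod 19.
Since 19 is prime, by Fermat 2^(-1) ≡ 2^{17} ≡ 10 (mod 19). Verify: 2 × 10 = 20 ≡ 1 (mod 19)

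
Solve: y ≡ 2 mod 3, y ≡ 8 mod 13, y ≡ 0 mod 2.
M = 3 × 13 × 2 = 78. M₁ = 26, y₁ ≡ 2 mod 3. M₂ = 6, y₂ ≡ 11 mod 13. M₃ = 39, y₃ ≡ 1 mod 2. y = 2×26×2 + 8×6×11 + 0×39×1 ≡ 8 mod 78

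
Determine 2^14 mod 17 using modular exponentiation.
By repeated squaring mod 17: 2^{1}≡2, 2^{2}≡4, 2^{4}≡16, 2^{8}≡1. Then 2^{14} = 2^{8+4+2} ≡ 1 × 16 × 4 ≡ 13 mod 17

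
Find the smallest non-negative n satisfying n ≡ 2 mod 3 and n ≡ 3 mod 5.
M = 3 × 5 = 15. M₁ = 5, y₁ ≡ 2 mod 3. M₂ = 3, y₂ ≡ 2 mod 5. n = 2×5×2 + 3×3×2 ≡ 8 mod 15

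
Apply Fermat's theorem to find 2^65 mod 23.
By Fermat: 2^{22} ≡ 1 mod 23. 65 = 2×22 + 21. So 2^{65} ≡ 2^{21} ≡ 12 mod 23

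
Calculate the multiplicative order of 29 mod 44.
Powers of 29 mod 44: 29^1≡29, 29^2≡5, 29^3≡13, 29^4≡25, 29^5≡21, 29^6≡37, 29^7≡17, 29^8≡9, 29^9≡41, 29^10≡1. Order = 10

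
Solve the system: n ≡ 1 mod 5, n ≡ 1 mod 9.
M = 5 × 9 = 45. M₁ = 9, y₁ ≡ 4 mod 5. M₂ = 5, y₂ ≡ 2 mod 9. n = 1×9×4 + 1×5×2 ≡ 1 mod 45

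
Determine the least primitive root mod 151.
g = 6. Powers: [6, 36, 65, 88, 75, 148, 133, ...] generates all 150 non-zero residues.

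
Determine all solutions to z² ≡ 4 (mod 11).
The square roots of 4 mod 11 are 9 and 2. Verify: 9² = 81 ≡ 4 (mod 11)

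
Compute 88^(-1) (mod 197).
Since 197 is prime, by Fermat 88^(-1) ≡ 88^{195} ≡ 150 (mod 197). Verify: 88 × 150 = 13200 ≡ 1 (mod 197)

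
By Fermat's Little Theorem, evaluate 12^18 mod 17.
By Fermat: 12^{16} ≡ 1 mod 17. So 12^{18} = 12^{16} · 12^{2} ≡ 12^{2} ≡ 8 mod 17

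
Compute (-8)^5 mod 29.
By repeated squaring mod 29: (-8)^{1}≡21, (-8)^{2}≡6, (-8)^{4}≡7. Then (-8)^{5} = (-8)^{4+1} ≡ 7 × 21 ≡ 2 mod 29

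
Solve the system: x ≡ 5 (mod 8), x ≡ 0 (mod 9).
M = 8 × 9 = 72. M₁ = 9, y₁ ≡ 1 (mod 8). M₂ = 8, y₂ ≡ 8 (mod 9). x = 5×9×1 + 0×8×8 ≡ 45 (mod 72)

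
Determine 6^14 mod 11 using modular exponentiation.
Using Fermat: 6^{10} ≡ 1 mod 11. 14 ≡ 4 mod 10. So 6^{14} ≡ 6^{4} ≡ 9 mod 11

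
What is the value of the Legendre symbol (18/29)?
(18/29) = 18^{14} mod 29 = -1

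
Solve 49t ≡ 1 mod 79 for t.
Since 79 is prime, by Fermat 49^(-1) ≡ 49^{77} ≡ 50 mod 79. Verify: 49 × 50 = 2450 ≡ 1 mod 79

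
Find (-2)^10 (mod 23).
By repeated squaring (mod 23): (-2)^{1}≡21, (-2)^{2}≡4, (-2)^{4}≡16, (-2)^{8}≡3. Then (-2)^{10} = (-2)^{8+2} ≡ 3 × 4 ≡ 12 (mod 23)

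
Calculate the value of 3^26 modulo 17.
Using Fermat: 3^{16} ≡ 1 (mod 17). 26 ≡ 10 (mod 16). So 3^{26} ≡ 3^{10} ≡ 8 (mod 17)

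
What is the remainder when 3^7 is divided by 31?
By repeated squaring mod 31: 3^{1}≡3, 3^{2}≡9, 3^{4}≡19. Then 3^{7} = 3^{4+2+1} ≡ 19 × 9 × 3 ≡ 17 mod 31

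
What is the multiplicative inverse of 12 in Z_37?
Since 37 is prime, by Fermat 12^(-1) ≡ 12^{35} ≡ 34 mod 37. Verify: 12 × 34 = 408 ≡ 1 mod 37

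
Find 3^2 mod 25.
3^{2} = 9 ≡ 9 mod 25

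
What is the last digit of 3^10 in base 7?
Using Fermat: 3^{6} ≡ 1 (mod 7). 10 ≡ 4 (mod 6). So 3^{10} ≡ 3^{4} ≡ 4 (mod 7)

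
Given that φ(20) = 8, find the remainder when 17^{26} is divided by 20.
By Euler: 17^{8} ≡ 1 (mod 20) since gcd(17, 20) = 1. 26 = 3×8 + 2. So 17^{26} ≡ 17^{2} ≡ 9 (mod 20)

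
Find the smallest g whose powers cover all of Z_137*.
g = 3. For each prime q|136: 3^{68}≡136, 3^{8}≡122, none ≡ 1, so ord_137(3) = 136 and 3 is a primitive root.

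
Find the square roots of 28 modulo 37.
The square roots of 28 mod 37 are 19 and 18. Verify: 19² = 361 ≡ 28 mod 37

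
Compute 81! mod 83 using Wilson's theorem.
(82)! = (81)! × (82) ≡ -1 mod 83. So (81)! ≡ -1 × (82)^(-1) ≡ (-1)×(-1) = 1 mod 83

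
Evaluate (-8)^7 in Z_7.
Using Fermat: (-8)^{6} ≡ 1 (mod 7). 7 ≡ 1 (mod 6). So (-8)^{7} ≡ (-8)^{1} ≡ 6 (mod 7)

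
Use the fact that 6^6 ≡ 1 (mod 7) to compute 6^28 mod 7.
By Fermat: 6^{6} ≡ 1 (mod 7). 28 = 4×6 + 4. So 6^{28} ≡ 6^{4} ≡ 1 (mod 7)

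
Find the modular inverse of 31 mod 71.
Since 71 is prime, by Fermat 31^(-1) ≡ 31^{69} ≡ 55 mod 71. Verify: 31 × 55 = 1705 ≡ 1 mod 71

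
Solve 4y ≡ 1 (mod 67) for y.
Since 67 is prime, by Fermat 4^(-1) ≡ 4^{65} ≡ 17 (mod 67). Verify: 4 × 17 = 68 ≡ 1 (mod 67)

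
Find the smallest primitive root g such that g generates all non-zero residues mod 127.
g = 3. Powers: [3, 9, 27, 81, 116, 94, 28, 84, ...] generates all 126 non-zero residues.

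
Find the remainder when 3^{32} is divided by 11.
By Fermat: 3^{10} ≡ 1 (mod 11). 32 = 3×10 + 2. So 3^{32} ≡ 3^{2} ≡ 9 (mod 11)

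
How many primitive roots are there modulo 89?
A prime p has φ(p-1) primitive roots; here φ(88) = 40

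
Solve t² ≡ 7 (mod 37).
The square roots of 7 mod 37 are 9 and 28. Verify: 9² = 81 ≡ 7 (mod 37)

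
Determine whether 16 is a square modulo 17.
By Euler's criterion: 16^{8} ≡ 1 (mod 17). Since this equals 1, 16 is a QR.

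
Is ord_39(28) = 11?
Powers of 28 mod 39: 28^1≡28, 28^2≡4, 28^3≡34, 28^4≡16, 28^5≡19, 28^6≡25, 28^7≡37, 28^8≡22, 28^9≡31, 28^10≡10, 28^11≡7, 28^12≡1. 28^11≡7≢1, so ord ≠ 11. No, the actual order is 12.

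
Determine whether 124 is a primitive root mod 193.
124^{32} ≡ 1 mod 193 and 32 < 192, so ord_193(124) = 32 ≠ 192 and 124 is not a primitive root.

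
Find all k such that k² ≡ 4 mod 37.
The square roots of 4 mod 37 are 35 and 2. Verify: 35² = 1225 ≡ 4 mod 37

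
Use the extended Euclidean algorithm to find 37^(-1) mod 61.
Extended GCD: 37(-28) + 61(17) = 1. So 37^(-1) ≡ -28 ≡ 33 mod 61. Verify: 37 × 33 = 1221 ≡ 1 mod 61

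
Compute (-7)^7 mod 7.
By repeated squaring mod 7: (-7)^{1}≡0, (-7)^{2}≡0, (-7)^{4}≡0. Then (-7)^{7} = (-7)^{4+2+1} ≡ 0 × 0 × 0 ≡ 0 mod 7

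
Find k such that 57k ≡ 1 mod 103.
Since 103 is prime, by Fermat 57^(-1) ≡ 57^{101} ≡ 47 mod 103. Verify: 57 × 47 = 2679 ≡ 1 mod 103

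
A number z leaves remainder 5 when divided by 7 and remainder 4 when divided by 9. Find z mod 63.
M = 7 × 9 = 63. M₁ = 9, y₁ ≡ 4 mod 7. M₂ = 7, y₂ ≡ 4 mod 9. z = 5×9×4 + 4×7×4 ≡ 40 mod 63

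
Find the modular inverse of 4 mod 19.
Since 19 is prime, by Fermat 4^(-1) ≡ 4^{17} ≡ 5 mod 19. Verify: 4 × 5 = 20 ≡ 1 mod 19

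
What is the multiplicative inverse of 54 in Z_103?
Since 103 is prime, by Fermat 54^(-1) ≡ 54^{101} ≡ 21 mod 103. Verify: 54 × 21 = 1134 ≡ 1 mod 103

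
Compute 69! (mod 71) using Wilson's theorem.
(70)! = (69)! × (70) ≡ -1 (mod 71). So (69)! ≡ -1 × (70)^(-1) ≡ (-1)×(-1) = 1 (mod 71)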